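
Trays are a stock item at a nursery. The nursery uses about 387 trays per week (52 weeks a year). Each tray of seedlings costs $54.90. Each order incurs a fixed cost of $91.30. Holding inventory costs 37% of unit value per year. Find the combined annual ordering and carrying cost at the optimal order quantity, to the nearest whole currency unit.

Annual demand D = 387 × 52 = 20,124.
Holding cost H = 0.37 × $54.90 = $20.3130 per unit per year.
Q* = √(2DS/H) = √(2 × 20,124 × 91.3 / 20.313) ≈ 425.32.
At the optimum the two cost components are equal, so total cost = 2·(Q*/2)H = Q*·H.
Minimum total = √(2DSH) = √(2 × 20,124 × 91.3 × 20.313) ≈ 8639.619.

TC* ≈ $8,640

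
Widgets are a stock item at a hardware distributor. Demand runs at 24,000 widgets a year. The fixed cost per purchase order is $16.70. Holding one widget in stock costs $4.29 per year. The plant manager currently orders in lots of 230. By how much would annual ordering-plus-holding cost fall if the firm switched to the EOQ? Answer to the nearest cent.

EOQ = √(2DS/H) = √(2 × 24,000 × 16.7 / 4.29) ≈ 432.27.
Cost at Q* = (D/Q*)S + (Q*/2)H = √(2DSH) ≈ $1,854.42.
Cost at Q = 230: (24,000/230)×16.7 + (230/2)×4.29 = $1,742.61 + $493.35 = $2,235.96.
Excess = $2,235.96 − $1,854.42 = $381.54.

Extra cost ≈ $381.54 per year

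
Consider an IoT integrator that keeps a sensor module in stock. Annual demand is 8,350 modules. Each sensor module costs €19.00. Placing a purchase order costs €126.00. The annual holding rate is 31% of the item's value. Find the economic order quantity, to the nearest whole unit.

Q* ≈ 598 modules

Holding cost H = 0.31 × €19.00 = €5.8900 per unit per year.
EOQ = √(2DS / H) = √(2 × 8,350 × 126 / 5.89).
= √(2,104,200 / 5.89) = √357,249.5756 ≈ 597.704.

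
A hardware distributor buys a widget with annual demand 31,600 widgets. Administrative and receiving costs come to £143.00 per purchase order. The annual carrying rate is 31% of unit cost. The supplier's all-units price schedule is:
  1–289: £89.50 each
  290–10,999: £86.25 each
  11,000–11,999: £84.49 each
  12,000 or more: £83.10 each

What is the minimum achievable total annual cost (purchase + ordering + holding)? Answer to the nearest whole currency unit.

TC* ≈ £2,741,045

Holding cost per unit per year at price C is H = 0.31·C.
Evaluate total cost at each tier's feasible EOQ or, if the EOQ is below the tier, at the tier's minimum quantity.
Tier 1 (£89.50): EOQ = 570.7 exceeds tier's upper bound 289, so this tier is dominated.
EOQ at £86.25 = 581.4 (feasible in tier 2): TC = 31,600×£86.25 + (31,600/581.4)×143 + (581.4/2)×0.31×£86.25 = £2,741,044.87.
EOQ at £84.49 = 587.4 < 11000, so use break Q=11000: TC = 31,600×£84.49 + (31,600/11000.0)×143 + (11000.0/2)×0.31×£84.49 = £2,814,350.25.
EOQ at £83.10 = 592.3 < 12000, so use break Q=12000: TC = 31,600×£83.10 + (31,600/12000.0)×143 + (12000.0/2)×0.31×£83.10 = £2,780,902.57.
Lowest total cost among the candidates is at Q = 581.4.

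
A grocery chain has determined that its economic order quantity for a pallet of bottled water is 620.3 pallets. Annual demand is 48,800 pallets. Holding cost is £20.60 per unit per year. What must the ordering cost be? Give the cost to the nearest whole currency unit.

The basic EOQ model gives Q* = √(2DS/H); rearrange for the unknown.
From Q* = √(2DS/H): S = Q*²H / (2D) = 620.3² × 20.6 / (2 × 48,800) = 81.2121.

S ≈ £81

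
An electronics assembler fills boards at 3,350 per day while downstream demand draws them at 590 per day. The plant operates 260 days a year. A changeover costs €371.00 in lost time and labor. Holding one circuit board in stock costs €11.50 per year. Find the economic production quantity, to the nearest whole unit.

Q* ≈ 3,466 boards

Annual demand D = 590 × 260 = 153,400.
Production build-up factor (1 − d/p) = 1 − 590/3,350 = 0.8239.
Q* = √(2DS / (H(1 − d/p))) = √(2 × 153,400 × 371 / (11.5 × 0.8239)).
= √(113,822,800 / 9.4746) ≈ 3466.040.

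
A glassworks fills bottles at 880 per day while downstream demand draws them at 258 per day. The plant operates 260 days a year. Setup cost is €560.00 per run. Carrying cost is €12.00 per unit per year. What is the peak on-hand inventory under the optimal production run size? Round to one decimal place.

Annual demand D = 258 × 260 = 67,080.
Production build-up factor (1 − d/p) = 1 − 258/880 = 0.7068.
Q* = √(2DS / (H(1 − d/p))) = √(2 × 67,080 × 560 / (12 × 0.7068)).
= √(75,129,600 / 8.4818) ≈ 2976.193.
Maximum inventory = Q*(1 − d/p) = 2976.193 × 0.7068 ≈ 2103.627.

I_max ≈ 2,103.6 bottles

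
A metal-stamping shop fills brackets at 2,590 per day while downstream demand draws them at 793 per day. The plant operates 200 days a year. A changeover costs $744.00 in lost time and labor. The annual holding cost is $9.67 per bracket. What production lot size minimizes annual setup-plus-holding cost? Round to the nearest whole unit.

Annual demand D = 793 × 200 = 158,600.
Production build-up factor (1 − d/p) = 1 − 793/2,590 = 0.6938.
Q* = √(2DS / (H(1 − d/p))) = √(2 × 158,600 × 744 / (9.67 × 0.6938)).
= √(235,996,800 / 6.7093) ≈ 5930.833.

Q* ≈ 5,931 brackets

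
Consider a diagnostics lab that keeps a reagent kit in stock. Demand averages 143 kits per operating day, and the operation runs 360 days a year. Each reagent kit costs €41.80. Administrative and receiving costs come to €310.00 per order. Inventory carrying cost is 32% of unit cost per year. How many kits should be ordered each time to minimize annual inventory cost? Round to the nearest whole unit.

Q* ≈ 1,545 kits

Annual demand D = 143 × 360 = 51,480.
Holding cost H = 0.32 × €41.80 = €13.3760 per unit per year.
EOQ = √(2DS / H) = √(2 × 51,480 × 310 / 13.376).
= √(31,917,600 / 13.376) = √2,386,184.2105 ≈ 1544.728.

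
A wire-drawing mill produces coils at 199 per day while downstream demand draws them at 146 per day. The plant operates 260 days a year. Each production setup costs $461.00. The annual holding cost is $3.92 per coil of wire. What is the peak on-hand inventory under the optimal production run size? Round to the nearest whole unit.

I_max ≈ 1,542 coils

Annual demand D = 146 × 260 = 37,960.
Production build-up factor (1 − d/p) = 1 − 146/199 = 0.2663.
Q* = √(2DS / (H(1 − d/p))) = √(2 × 37,960 × 461 / (3.92 × 0.2663)).
= √(34,999,120 / 1.044) ≈ 5789.941.
Maximum inventory = Q*(1 − d/p) = 5789.941 × 0.2663 ≈ 1542.045.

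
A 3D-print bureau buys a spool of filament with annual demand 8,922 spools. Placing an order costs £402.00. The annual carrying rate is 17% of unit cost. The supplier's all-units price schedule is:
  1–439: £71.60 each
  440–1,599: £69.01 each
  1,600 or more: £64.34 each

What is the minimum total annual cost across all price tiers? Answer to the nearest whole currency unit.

Holding cost per unit per year at price C is H = 0.17·C.
For each price level, check whether its EOQ is feasible; otherwise the best quantity at that price is the breakpoint.
Tier 1 (£71.60): EOQ = 767.7 exceeds tier's upper bound 439, so this tier is dominated.
EOQ at £69.01 = 781.9 (feasible in tier 2): TC = 8,922×£69.01 + (8,922/781.9)×402 + (781.9/2)×0.17×£69.01 = £624,880.82.
EOQ at £64.34 = 809.8 < 1600, so use break Q=1600: TC = 8,922×£64.34 + (8,922/1600.0)×402 + (1600.0/2)×0.17×£64.34 = £585,033.37.
Lowest total cost among the candidates is at Q = 1600.0.

TC* ≈ £585,033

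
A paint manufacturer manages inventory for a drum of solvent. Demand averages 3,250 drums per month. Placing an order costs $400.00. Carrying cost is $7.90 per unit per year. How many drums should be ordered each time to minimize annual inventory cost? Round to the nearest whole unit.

Q* ≈ 1,987 drums

Annual demand D = 3,250 × 12 = 39,000.
EOQ = √(2DS / H) = √(2 × 39,000 × 400 / 7.9).
= √(31,200,000 / 7.9) = √3,949,367.0886 ≈ 1987.301.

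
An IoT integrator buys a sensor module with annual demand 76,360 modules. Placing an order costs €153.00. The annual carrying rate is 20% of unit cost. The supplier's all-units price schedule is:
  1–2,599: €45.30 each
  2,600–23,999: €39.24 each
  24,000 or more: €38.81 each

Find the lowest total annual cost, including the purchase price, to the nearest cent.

Holding cost per unit per year at price C is H = 0.20·C.
Candidates are each tier's EOQ (if it falls in that tier) and each price-break quantity.
EOQ at €45.30 = 1605.9 (feasible in tier 1): TC = 76,360×€45.30 + (76,360/1605.9)×153 + (1605.9/2)×0.20×€45.30 = €3,473,657.83.
EOQ at €39.24 = 1725.5 < 2600, so use break Q=2600: TC = 76,360×€39.24 + (76,360/2600.0)×153 + (2600.0/2)×0.20×€39.24 = €3,011,062.29.
EOQ at €38.81 = 1735.0 < 24000, so use break Q=24000: TC = 76,360×€38.81 + (76,360/24000.0)×153 + (24000.0/2)×0.20×€38.81 = €3,057,162.40.
Lowest total cost among the candidates is at Q = 2600.0.

TC* ≈ €3,011,062.29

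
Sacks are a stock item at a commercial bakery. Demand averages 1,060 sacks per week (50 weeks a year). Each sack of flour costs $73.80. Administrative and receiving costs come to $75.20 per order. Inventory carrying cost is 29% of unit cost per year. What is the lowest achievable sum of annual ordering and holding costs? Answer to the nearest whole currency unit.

TC* ≈ $13,061

Annual demand D = 1,060 × 50 = 53,000.
Holding cost H = 0.29 × $73.80 = $21.4020 per unit per year.
EOQ = √(2DS/H) = √(2 × 53,000 × 75.2 / 21.402) ≈ 610.29.
At the optimum the two cost components are equal, so total cost = 2·(Q*/2)H = Q*·H.
Minimum total = √(2DSH) = √(2 × 53,000 × 75.2 × 21.402) ≈ 13061.379.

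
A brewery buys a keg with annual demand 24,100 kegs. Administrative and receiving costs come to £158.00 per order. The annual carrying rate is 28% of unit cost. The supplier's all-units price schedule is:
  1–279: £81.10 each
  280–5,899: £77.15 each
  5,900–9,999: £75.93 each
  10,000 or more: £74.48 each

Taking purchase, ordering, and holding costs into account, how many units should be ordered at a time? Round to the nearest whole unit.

Holding cost per unit per year at price C is H = 0.28·C.
Evaluate total cost at each tier's feasible EOQ or, if the EOQ is below the tier, at the tier's minimum quantity.
Tier 1 (£81.10): EOQ = 579.1 exceeds tier's upper bound 279, so this tier is dominated.
EOQ at £77.15 = 593.8 (feasible in tier 2): TC = 24,100×£77.15 + (24,100/593.8)×158 + (593.8/2)×0.28×£77.15 = £1,872,141.23.
EOQ at £75.93 = 598.5 < 5900, so use break Q=5900: TC = 24,100×£75.93 + (24,100/5900.0)×158 + (5900.0/2)×0.28×£75.93 = £1,893,276.57.
EOQ at £74.48 = 604.3 < 10000, so use break Q=10000: TC = 24,100×£74.48 + (24,100/10000.0)×158 + (10000.0/2)×0.28×£74.48 = £1,899,620.78.
Lowest total cost is £1,872,141.23 at Q = 593.8.

Q* ≈ 594 kegs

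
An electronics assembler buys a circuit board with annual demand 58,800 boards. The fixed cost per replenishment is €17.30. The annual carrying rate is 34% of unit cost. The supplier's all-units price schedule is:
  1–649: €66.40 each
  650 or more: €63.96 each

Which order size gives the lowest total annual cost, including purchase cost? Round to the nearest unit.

Q* ≈ 650 boards

Holding cost per unit per year at price C is H = 0.34·C.
For each price level, check whether its EOQ is feasible; otherwise the best quantity at that price is the breakpoint.
EOQ at €66.40 = 300.2 (feasible in tier 1): TC = 58,800×€66.40 + (58,800/300.2)×17.3 + (300.2/2)×0.34×€66.40 = €3,911,097.20.
EOQ at €63.96 = 305.9 < 650, so use break Q=650: TC = 58,800×€63.96 + (58,800/650.0)×17.3 + (650.0/2)×0.34×€63.96 = €3,769,480.56.
Lowest total cost is €3,769,480.56 at Q = 650.0.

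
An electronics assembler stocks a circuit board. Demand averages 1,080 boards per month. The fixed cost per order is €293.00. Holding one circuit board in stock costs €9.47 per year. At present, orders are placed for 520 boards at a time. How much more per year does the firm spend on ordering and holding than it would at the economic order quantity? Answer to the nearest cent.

Extra cost ≈ €1,284.07 per year

Annual demand D = 1,080 × 12 = 12,960.
EOQ = √(2DS/H) = √(2 × 12,960 × 293 / 9.47) ≈ 895.52.
Cost at Q* = (D/Q*)S + (Q*/2)H = √(2DSH) ≈ €8,480.59.
Cost at Q = 520: (12,960/520)×293 + (520/2)×9.47 = €7,302.46 + €2,462.20 = €9,764.66.
Excess = €9,764.66 − €8,480.59 = €1,284.07.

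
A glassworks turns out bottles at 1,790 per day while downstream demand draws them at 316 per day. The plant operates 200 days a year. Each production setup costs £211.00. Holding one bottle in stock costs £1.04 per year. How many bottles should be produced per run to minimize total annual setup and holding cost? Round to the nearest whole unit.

Annual demand D = 316 × 200 = 63,200.
Production build-up factor (1 − d/p) = 1 − 316/1,790 = 0.8235.
Q* = √(2DS / (H(1 − d/p))) = √(2 × 63,200 × 211 / (1.04 × 0.8235)).
= √(26,670,400 / 0.8564) ≈ 5580.535.

Q* ≈ 5,581 bottles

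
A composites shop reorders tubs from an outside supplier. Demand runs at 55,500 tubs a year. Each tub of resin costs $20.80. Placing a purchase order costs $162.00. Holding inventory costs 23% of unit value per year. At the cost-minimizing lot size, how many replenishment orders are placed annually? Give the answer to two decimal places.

Holding cost H = 0.23 × $20.80 = $4.7840 per unit per year.
Q* = √(2DS/H) = √(2 × 55,500 × 162 / 4.784) ≈ 1938.76.
Orders per year = D / Q* = 55,500 / 1938.76 ≈ 28.627.

N ≈ 28.63 orders per year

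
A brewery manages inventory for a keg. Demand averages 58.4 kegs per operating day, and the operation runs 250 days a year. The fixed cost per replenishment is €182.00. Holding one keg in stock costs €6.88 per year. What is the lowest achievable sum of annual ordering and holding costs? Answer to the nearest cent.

TC* ≈ €6,046.74

Annual demand D = 58.4 × 250 = 14,600.
The optimal lot size = √(2DS/H) = √(2 × 14,600 × 182 / 6.88) ≈ 878.89.
At the optimum the two cost components are equal, so total cost = 2·(Q*/2)H = Q*·H.
Minimum total = √(2DSH) = √(2 × 14,600 × 182 × 6.88) ≈ 6046.741.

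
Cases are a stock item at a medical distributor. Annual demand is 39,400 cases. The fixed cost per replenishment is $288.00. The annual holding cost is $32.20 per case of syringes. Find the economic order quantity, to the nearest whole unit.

EOQ = √(2DS / H) = √(2 × 39,400 × 288 / 32.2).
= √(22,694,400 / 32.2) = √704,795.0311 ≈ 839.521.

Q* ≈ 840 cases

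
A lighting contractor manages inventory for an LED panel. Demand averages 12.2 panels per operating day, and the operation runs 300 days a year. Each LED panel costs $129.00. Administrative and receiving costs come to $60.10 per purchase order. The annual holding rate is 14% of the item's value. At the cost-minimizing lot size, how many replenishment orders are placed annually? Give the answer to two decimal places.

N ≈ 23.45 orders per year

Annual demand D = 12.2 × 300 = 3,660.
Holding cost H = 0.14 × $129.00 = $18.0600 per unit per year.
The optimal lot size = √(2DS/H) = √(2 × 3,660 × 60.1 / 18.06) ≈ 156.08.
Orders per year = D / Q* = 3,660 / 156.08 ≈ 23.450.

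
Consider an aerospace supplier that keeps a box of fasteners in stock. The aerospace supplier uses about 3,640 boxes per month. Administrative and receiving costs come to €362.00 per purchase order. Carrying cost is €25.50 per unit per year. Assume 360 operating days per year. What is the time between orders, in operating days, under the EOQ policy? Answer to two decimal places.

Annual demand D = 3,640 × 12 = 43,680.
EOQ = √(2DS/H) = √(2 × 43,680 × 362 / 25.5) ≈ 1113.63.
Cycle time = Q*/D × 360 = 1113.63 / 43,680 × 360 ≈ 9.178 days.

T ≈ 9.18 days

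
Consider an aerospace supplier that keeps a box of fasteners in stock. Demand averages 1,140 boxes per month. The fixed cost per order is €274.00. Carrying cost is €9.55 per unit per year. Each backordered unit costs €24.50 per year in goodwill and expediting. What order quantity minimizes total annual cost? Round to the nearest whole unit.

Annual demand D = 1,140 × 12 = 13,680.
With planned backorders, Q* = √(2DS/H) · √((H+B)/B).
√(2DS/H) = √(2 × 13,680 × 274 / 9.55) = 885.996.
√((H+B)/B) = √((9.55+24.5)/24.5) = 1.1789.
Q* ≈ 1044.497.

Q* ≈ 1,044 boxes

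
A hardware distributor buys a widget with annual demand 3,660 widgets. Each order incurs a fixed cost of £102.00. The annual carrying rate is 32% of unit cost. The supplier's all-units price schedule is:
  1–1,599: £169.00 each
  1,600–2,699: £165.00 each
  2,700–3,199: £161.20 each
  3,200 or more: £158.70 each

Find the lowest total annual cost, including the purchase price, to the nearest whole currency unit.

Holding cost per unit per year at price C is H = 0.32·C.
Evaluate total cost at each tier's feasible EOQ or, if the EOQ is below the tier, at the tier's minimum quantity.
EOQ at £169.00 = 117.5 (feasible in tier 1): TC = 3,660×£169.00 + (3,660/117.5)×102 + (117.5/2)×0.32×£169.00 = £624,894.39.
EOQ at £165.00 = 118.9 < 1600, so use break Q=1600: TC = 3,660×£165.00 + (3,660/1600.0)×102 + (1600.0/2)×0.32×£165.00 = £646,373.32.
EOQ at £161.20 = 120.3 < 2700, so use break Q=2700: TC = 3,660×£161.20 + (3,660/2700.0)×102 + (2700.0/2)×0.32×£161.20 = £659,768.67.
EOQ at £158.70 = 121.3 < 3200, so use break Q=3200: TC = 3,660×£158.70 + (3,660/3200.0)×102 + (3200.0/2)×0.32×£158.70 = £662,213.06.
Lowest total cost among the candidates is at Q = 117.5.

TC* ≈ £624,894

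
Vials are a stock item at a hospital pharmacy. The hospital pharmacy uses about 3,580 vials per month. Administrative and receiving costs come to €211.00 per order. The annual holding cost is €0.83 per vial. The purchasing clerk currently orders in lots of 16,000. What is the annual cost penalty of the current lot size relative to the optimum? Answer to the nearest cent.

Extra cost ≈ €3,327.47 per year

Annual demand D = 3,580 × 12 = 42,960.
EOQ = √(2DS/H) = √(2 × 42,960 × 211 / 0.83) ≈ 4673.58.
Cost at Q* = (D/Q*)S + (Q*/2)H = √(2DSH) ≈ €3,879.07.
Cost at Q = 16,000: (42,960/16,000)×211 + (16,000/2)×0.83 = €566.53 + €6,640.00 = €7,206.53.
Excess = €7,206.53 − €3,879.07 = €3,327.47.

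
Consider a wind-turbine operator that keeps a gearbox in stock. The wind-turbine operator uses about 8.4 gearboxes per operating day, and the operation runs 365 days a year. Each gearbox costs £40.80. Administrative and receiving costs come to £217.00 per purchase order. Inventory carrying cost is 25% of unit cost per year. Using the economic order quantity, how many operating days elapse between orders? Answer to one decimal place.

T ≈ 43.0 days

Annual demand D = 8.4 × 365 = 3,066.
Holding cost H = 0.25 × £40.80 = £10.2000 per unit per year.
The optimal lot size = √(2DS/H) = √(2 × 3,066 × 217 / 10.2) ≈ 361.19.
Cycle time = Q*/D × 365 = 361.19 / 3,066 × 365 ≈ 42.998 days.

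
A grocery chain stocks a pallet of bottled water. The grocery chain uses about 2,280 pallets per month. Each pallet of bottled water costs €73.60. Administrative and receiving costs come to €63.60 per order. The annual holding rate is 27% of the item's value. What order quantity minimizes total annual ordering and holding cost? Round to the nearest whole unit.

Annual demand D = 2,280 × 12 = 27,360.
Holding cost H = 0.27 × €73.60 = €19.8720 per unit per year.
EOQ = √(2DS / H) = √(2 × 27,360 × 63.6 / 19.872).
= √(3,480,192 / 19.872) = √175,130.4348 ≈ 418.486.

Q* ≈ 418 pallets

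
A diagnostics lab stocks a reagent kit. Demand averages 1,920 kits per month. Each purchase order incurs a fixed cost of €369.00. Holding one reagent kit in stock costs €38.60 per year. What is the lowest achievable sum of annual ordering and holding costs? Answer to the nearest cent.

TC* ≈ €25,619.05

Annual demand D = 1,920 × 12 = 23,040.
Q* = √(2DS/H) = √(2 × 23,040 × 369 / 38.6) ≈ 663.71.
At Q*, ordering cost (D/Q*)S equals holding cost (Q*/2)H, each = √(DSH/2).
Minimum total = √(2DSH) = √(2 × 23,040 × 369 × 38.6) ≈ 25619.053.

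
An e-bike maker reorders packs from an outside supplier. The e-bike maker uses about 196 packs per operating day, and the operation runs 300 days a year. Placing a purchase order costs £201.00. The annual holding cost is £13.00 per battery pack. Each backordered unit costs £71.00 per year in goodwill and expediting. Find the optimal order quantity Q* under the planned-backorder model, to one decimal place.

Annual demand D = 196 × 300 = 58,800.
With planned backorders, Q* = √(2DS/H) · √((H+B)/B).
√(2DS/H) = √(2 × 58,800 × 201 / 13) = 1348.435.
√((H+B)/B) = √((13+71)/71) = 1.0877.
Q* ≈ 1466.697.

Q* ≈ 1,466.7 packs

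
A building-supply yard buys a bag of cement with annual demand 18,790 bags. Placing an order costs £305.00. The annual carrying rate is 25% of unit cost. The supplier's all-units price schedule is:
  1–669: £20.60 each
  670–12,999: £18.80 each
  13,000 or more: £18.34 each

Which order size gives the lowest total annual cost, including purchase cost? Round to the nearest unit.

Holding cost per unit per year at price C is H = 0.25·C.
Candidates are each tier's EOQ (if it falls in that tier) and each price-break quantity.
Tier 1 (£20.60): EOQ = 1491.8 exceeds tier's upper bound 669, so this tier is dominated.
EOQ at £18.80 = 1561.6 (feasible in tier 2): TC = 18,790×£18.80 + (18,790/1561.6)×305 + (1561.6/2)×0.25×£18.80 = £360,591.68.
EOQ at £18.34 = 1581.1 < 13000, so use break Q=13000: TC = 18,790×£18.34 + (18,790/13000.0)×305 + (13000.0/2)×0.25×£18.34 = £374,851.94.
Lowest total cost is £360,591.68 at Q = 1561.6.

Q* ≈ 1,562 bags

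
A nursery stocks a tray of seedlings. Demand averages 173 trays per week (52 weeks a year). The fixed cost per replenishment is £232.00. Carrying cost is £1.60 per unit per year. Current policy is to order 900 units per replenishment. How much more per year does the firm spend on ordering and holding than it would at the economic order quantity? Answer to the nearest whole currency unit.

Annual demand D = 173 × 52 = 8,996.
EOQ = √(2DS/H) = √(2 × 8,996 × 232 / 1.6) ≈ 1615.19.
Cost at Q* = (D/Q*)S + (Q*/2)H = √(2DSH) ≈ £2,584.30.
Cost at Q = 900: (8,996/900)×232 + (900/2)×1.6 = £2,318.97 + £720.00 = £3,038.97.
Excess = £3,038.97 − £2,584.30 = £454.66.

Extra cost ≈ £455 per year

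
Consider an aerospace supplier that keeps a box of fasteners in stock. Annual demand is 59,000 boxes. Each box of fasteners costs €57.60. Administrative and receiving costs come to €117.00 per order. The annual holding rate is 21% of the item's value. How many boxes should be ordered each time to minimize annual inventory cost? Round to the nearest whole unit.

Holding cost H = 0.21 × €57.60 = €12.0960 per unit per year.
EOQ = √(2DS / H) = √(2 × 59,000 × 117 / 12.096).
= √(13,806,000 / 12.096) = √1,141,369.0476 ≈ 1068.349.

Q* ≈ 1,068 boxes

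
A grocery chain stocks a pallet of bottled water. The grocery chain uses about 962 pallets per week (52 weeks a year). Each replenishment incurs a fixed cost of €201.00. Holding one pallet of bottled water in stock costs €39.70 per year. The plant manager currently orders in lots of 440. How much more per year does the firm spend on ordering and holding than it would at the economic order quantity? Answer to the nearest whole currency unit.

Annual demand D = 962 × 52 = 50,024.
EOQ = √(2DS/H) = √(2 × 50,024 × 201 / 39.7) ≈ 711.72.
Cost at Q* = (D/Q*)S + (Q*/2)H = √(2DSH) ≈ €28,255.14.
Cost at Q = 440: (50,024/440)×201 + (440/2)×39.7 = €22,851.87 + €8,734.00 = €31,585.87.
Excess = €31,585.87 − €28,255.14 = €3,330.73.

Extra cost ≈ €3,331 per year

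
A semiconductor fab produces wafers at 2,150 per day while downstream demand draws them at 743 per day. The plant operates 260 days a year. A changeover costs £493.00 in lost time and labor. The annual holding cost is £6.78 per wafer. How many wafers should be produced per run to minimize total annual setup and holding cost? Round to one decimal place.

Annual demand D = 743 × 260 = 193,180.
Production build-up factor (1 − d/p) = 1 − 743/2,150 = 0.6544.
Q* = √(2DS / (H(1 − d/p))) = √(2 × 193,180 × 493 / (6.78 × 0.6544)).
= √(190,475,480 / 4.437) ≈ 6552.045.

Q* ≈ 6,552.0 wafers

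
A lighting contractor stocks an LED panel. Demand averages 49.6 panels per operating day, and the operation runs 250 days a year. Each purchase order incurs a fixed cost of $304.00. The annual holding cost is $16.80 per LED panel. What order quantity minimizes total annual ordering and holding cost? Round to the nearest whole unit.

Q* ≈ 670 panels

Annual demand D = 49.6 × 250 = 12,400.
EOQ = √(2DS / H) = √(2 × 12,400 × 304 / 16.8).
= √(7,539,200 / 16.8) = √448,761.9048 ≈ 669.897.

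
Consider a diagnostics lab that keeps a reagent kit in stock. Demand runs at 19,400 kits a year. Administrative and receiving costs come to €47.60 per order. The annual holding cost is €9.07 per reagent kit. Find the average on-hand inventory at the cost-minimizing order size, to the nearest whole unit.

Q* = √(2DS/H) = √(2 × 19,400 × 47.6 / 9.07) ≈ 451.25.
Average inventory = Q*/2 ≈ 451.25 / 2 = 225.624.

Average inventory ≈ 226 kits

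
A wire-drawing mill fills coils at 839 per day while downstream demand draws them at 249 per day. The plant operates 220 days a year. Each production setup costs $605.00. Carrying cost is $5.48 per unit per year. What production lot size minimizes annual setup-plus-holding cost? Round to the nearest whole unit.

Q* ≈ 4,147 coils

Annual demand D = 249 × 220 = 54,780.
Production build-up factor (1 − d/p) = 1 − 249/839 = 0.7032.
Q* = √(2DS / (H(1 − d/p))) = √(2 × 54,780 × 605 / (5.48 × 0.7032)).
= √(66,283,800 / 3.8536) ≈ 4147.328.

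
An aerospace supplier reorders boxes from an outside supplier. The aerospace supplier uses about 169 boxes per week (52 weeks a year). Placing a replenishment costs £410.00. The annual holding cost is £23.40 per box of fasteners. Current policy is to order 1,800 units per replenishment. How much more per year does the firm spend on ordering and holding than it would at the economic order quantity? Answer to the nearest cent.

Annual demand D = 169 × 52 = 8,788.
EOQ = √(2DS/H) = √(2 × 8,788 × 410 / 23.4) ≈ 554.94.
Cost at Q* = (D/Q*)S + (Q*/2)H = √(2DSH) ≈ £12,985.54.
Cost at Q = 1,800: (8,788/1,800)×410 + (1,800/2)×23.4 = £2,001.71 + £21,060.00 = £23,061.71.
Excess = £23,061.71 − £12,985.54 = £10,076.18.

Extra cost ≈ £10,076.18 per year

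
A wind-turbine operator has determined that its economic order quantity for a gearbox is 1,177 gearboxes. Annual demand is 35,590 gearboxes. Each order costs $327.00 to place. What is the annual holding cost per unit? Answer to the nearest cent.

The basic EOQ model gives Q* = √(2DS/H); rearrange for the unknown.
From Q* = √(2DS/H): H = 2DS / Q*² = 2 × 35,590 × 327 / 1,177² = 16.8017.

H ≈ $16.80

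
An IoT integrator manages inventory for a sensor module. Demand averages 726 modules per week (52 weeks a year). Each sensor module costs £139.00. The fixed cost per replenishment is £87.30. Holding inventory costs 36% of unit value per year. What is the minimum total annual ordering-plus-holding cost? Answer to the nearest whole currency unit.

TC* ≈ £18,161

Annual demand D = 726 × 52 = 37,752.
Holding cost H = 0.36 × £139.00 = £50.0400 per unit per year.
EOQ = √(2DS/H) = √(2 × 37,752 × 87.3 / 50.04) ≈ 362.94.
At the optimum the two cost components are equal, so total cost = 2·(Q*/2)H = Q*·H.
Minimum total = √(2DSH) = √(2 × 37,752 × 87.3 × 50.04) ≈ 18161.460.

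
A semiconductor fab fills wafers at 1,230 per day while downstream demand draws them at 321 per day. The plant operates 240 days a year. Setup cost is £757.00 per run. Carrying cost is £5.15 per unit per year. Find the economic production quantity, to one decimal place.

Annual demand D = 321 × 240 = 77,040.
Production build-up factor (1 − d/p) = 1 − 321/1,230 = 0.7390.
Q* = √(2DS / (H(1 − d/p))) = √(2 × 77,040 × 757 / (5.15 × 0.7390)).
= √(116,638,560 / 3.806) ≈ 5535.898.

Q* ≈ 5,535.9 wafers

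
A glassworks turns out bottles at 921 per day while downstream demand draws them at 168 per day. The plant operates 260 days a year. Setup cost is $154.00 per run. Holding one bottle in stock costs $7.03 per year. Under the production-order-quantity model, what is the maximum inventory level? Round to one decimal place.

I_max ≈ 1,250.9 bottles

Annual demand D = 168 × 260 = 43,680.
Production build-up factor (1 − d/p) = 1 − 168/921 = 0.8176.
Q* = √(2DS / (H(1 − d/p))) = √(2 × 43,680 × 154 / (7.03 × 0.8176)).
= √(13,453,440 / 5.7477) ≈ 1529.929.
Maximum inventory = Q*(1 − d/p) = 1529.929 × 0.8176 ≈ 1250.854.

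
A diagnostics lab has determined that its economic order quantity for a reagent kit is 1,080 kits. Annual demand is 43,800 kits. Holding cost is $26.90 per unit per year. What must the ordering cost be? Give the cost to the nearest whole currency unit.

Invert the EOQ relation Q*² = 2DS/H.
From Q* = √(2DS/H): S = Q*²H / (2D) = 1,080² × 26.9 / (2 × 43,800) = 358.1753.

S ≈ $358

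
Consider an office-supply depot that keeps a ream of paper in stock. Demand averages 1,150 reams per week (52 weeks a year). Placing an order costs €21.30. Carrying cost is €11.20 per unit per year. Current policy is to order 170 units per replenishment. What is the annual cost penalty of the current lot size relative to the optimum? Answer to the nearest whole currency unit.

Annual demand D = 1,150 × 52 = 59,800.
EOQ = √(2DS/H) = √(2 × 59,800 × 21.3 / 11.2) ≈ 476.92.
Cost at Q* = (D/Q*)S + (Q*/2)H = √(2DSH) ≈ €5,341.51.
Cost at Q = 170: (59,800/170)×21.3 + (170/2)×11.2 = €7,492.59 + €952.00 = €8,444.59.
Excess = €8,444.59 − €5,341.51 = €3,103.07.

Extra cost ≈ €3,103 per year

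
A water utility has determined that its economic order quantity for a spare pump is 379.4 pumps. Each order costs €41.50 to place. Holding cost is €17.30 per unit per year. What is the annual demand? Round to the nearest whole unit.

D ≈ 30,003 pumps per year

The basic EOQ model gives Q* = √(2DS/H); rearrange for the unknown.
From Q* = √(2DS/H): D = Q*²H / (2S) = 379.4² × 17.3 / (2 × 41.5) = 30002.861.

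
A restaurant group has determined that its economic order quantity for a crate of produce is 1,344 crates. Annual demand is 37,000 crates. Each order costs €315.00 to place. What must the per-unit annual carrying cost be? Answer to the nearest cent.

H ≈ €12.90

The basic EOQ model gives Q* = √(2DS/H); rearrange for the unknown.
From Q* = √(2DS/H): H = 2DS / Q*² = 2 × 37,000 × 315 / 1,344² = 12.9046.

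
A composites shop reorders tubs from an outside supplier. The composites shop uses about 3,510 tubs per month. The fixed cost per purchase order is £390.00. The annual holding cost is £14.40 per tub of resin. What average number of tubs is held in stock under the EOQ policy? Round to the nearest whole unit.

Annual demand D = 3,510 × 12 = 42,120.
Q* = √(2DS/H) = √(2 × 42,120 × 390 / 14.4) ≈ 1510.46.
Average inventory = Q*/2 ≈ 1510.46 / 2 = 755.232.

Average inventory ≈ 755 tubs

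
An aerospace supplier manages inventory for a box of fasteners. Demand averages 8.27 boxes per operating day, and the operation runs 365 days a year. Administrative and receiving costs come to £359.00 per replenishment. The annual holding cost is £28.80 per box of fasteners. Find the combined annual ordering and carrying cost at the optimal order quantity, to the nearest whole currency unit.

TC* ≈ £7,901

Annual demand D = 8.27 × 365 = 3,018.55.
The optimal lot size = √(2DS/H) = √(2 × 3,018.55 × 359 / 28.8) ≈ 274.32.
At Q*, ordering cost (D/Q*)S equals holding cost (Q*/2)H, each = √(DSH/2).
Minimum total = √(2DSH) = √(2 × 3,018.55 × 359 × 28.8) ≈ 7900.556.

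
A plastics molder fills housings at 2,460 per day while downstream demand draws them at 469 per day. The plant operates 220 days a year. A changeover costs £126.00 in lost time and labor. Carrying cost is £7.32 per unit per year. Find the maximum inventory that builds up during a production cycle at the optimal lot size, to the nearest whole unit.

I_max ≈ 1,696 housings

Annual demand D = 469 × 220 = 103,180.
Production build-up factor (1 − d/p) = 1 − 469/2,460 = 0.8093.
Q* = √(2DS / (H(1 − d/p))) = √(2 × 103,180 × 126 / (7.32 × 0.8093)).
= √(26,001,360 / 5.9244) ≈ 2094.954.
Maximum inventory = Q*(1 − d/p) = 2094.954 × 0.8093 ≈ 1695.550.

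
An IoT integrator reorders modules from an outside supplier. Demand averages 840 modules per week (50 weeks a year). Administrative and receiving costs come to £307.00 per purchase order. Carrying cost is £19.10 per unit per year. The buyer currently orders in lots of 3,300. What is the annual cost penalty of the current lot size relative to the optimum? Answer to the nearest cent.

Extra cost ≈ £13,228.79 per year

Annual demand D = 840 × 50 = 42,000.
EOQ = √(2DS/H) = √(2 × 42,000 × 307 / 19.1) ≈ 1161.96.
Cost at Q* = (D/Q*)S + (Q*/2)H = √(2DSH) ≈ £22,193.49.
Cost at Q = 3,300: (42,000/3,300)×307 + (3,300/2)×19.1 = £3,907.27 + £31,515.00 = £35,422.27.
Excess = £35,422.27 − £22,193.49 = £13,228.79.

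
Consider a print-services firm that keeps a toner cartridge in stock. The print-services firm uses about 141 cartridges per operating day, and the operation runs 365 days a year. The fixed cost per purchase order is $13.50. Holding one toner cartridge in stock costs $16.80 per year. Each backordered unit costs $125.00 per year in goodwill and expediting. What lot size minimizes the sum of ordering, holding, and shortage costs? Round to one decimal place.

Annual demand D = 141 × 365 = 51,465.
With planned backorders, Q* = √(2DS/H) · √((H+B)/B).
√(2DS/H) = √(2 × 51,465 × 13.5 / 16.8) = 287.596.
√((H+B)/B) = √((16.8+125)/125) = 1.0651.
Q* ≈ 306.314.

Q* ≈ 306.3 cartridges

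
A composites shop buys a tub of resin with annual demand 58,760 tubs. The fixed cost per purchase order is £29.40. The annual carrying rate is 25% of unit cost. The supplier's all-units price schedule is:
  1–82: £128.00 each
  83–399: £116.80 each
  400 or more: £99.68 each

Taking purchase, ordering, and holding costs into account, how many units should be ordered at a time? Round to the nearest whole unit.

Holding cost per unit per year at price C is H = 0.25·C.
Evaluate total cost at each tier's feasible EOQ or, if the EOQ is below the tier, at the tier's minimum quantity.
Tier 1 (£128.00): EOQ = 328.6 exceeds tier's upper bound 82, so this tier is dominated.
EOQ at £116.80 = 344.0 (feasible in tier 2): TC = 58,760×£116.80 + (58,760/344.0)×29.4 + (344.0/2)×0.25×£116.80 = £6,873,212.33.
EOQ at £99.68 = 372.4 < 400, so use break Q=400: TC = 58,760×£99.68 + (58,760/400.0)×29.4 + (400.0/2)×0.25×£99.68 = £5,866,499.66.
Lowest total cost is £5,866,499.66 at Q = 400.0.

Q* ≈ 400 tubs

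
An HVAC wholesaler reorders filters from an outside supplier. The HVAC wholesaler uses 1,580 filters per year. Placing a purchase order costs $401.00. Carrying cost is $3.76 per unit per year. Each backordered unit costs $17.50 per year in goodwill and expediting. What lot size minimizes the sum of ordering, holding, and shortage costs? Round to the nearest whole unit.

Q* ≈ 640 filters

With planned backorders, Q* = √(2DS/H) · √((H+B)/B).
√(2DS/H) = √(2 × 1,580 × 401 / 3.76) = 580.526.
√((H+B)/B) = √((3.76+17.5)/17.5) = 1.1022.
Q* ≈ 639.859.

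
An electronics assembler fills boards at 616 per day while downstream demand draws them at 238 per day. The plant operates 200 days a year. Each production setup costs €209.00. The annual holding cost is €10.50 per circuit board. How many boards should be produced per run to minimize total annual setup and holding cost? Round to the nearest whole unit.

Q* ≈ 1,757 boards

Annual demand D = 238 × 200 = 47,600.
Production build-up factor (1 − d/p) = 1 − 238/616 = 0.6136.
Q* = √(2DS / (H(1 − d/p))) = √(2 × 47,600 × 209 / (10.5 × 0.6136)).
= √(19,896,800 / 6.4432) ≈ 1757.282.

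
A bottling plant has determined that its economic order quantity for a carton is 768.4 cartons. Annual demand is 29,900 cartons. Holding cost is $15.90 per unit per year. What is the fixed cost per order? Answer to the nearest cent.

S ≈ $156.99

Invert the EOQ relation Q*² = 2DS/H.
From Q* = √(2DS/H): S = Q*²H / (2D) = 768.4² × 15.9 / (2 × 29,900) = 156.9895.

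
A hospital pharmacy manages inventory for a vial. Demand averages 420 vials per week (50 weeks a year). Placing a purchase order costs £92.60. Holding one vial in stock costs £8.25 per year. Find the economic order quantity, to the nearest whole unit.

Q* ≈ 687 vials

Annual demand D = 420 × 50 = 21,000.
EOQ = √(2DS / H) = √(2 × 21,000 × 92.6 / 8.25).
= √(3,889,200 / 8.25) = √471,418.1818 ≈ 686.599.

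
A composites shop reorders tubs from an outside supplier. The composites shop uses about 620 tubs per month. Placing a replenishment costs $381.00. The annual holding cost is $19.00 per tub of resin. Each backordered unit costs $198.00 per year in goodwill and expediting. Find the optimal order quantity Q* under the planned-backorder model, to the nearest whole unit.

Annual demand D = 620 × 12 = 7,440.
With planned backorders, Q* = √(2DS/H) · √((H+B)/B).
√(2DS/H) = √(2 × 7,440 × 381 / 19) = 546.245.
√((H+B)/B) = √((19+198)/198) = 1.0469.
Q* ≈ 571.853.

Q* ≈ 572 tubs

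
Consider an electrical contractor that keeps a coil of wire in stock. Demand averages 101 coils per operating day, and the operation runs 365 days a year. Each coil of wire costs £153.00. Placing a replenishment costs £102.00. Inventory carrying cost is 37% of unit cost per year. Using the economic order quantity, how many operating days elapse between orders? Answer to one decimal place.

Annual demand D = 101 × 365 = 36,865.
Holding cost H = 0.37 × £153.00 = £56.6100 per unit per year.
The optimal lot size = √(2DS/H) = √(2 × 36,865 × 102 / 56.61) ≈ 364.48.
Cycle time = Q*/D × 365 = 364.48 / 36,865 × 365 ≈ 3.609 days.

T ≈ 3.6 days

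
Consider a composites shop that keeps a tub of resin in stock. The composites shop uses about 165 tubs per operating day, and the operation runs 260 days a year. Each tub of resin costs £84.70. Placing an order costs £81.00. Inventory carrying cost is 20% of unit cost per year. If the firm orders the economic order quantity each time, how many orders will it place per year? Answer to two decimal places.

Annual demand D = 165 × 260 = 42,900.
Holding cost H = 0.20 × £84.70 = £16.9400 per unit per year.
Q* = √(2DS/H) = √(2 × 42,900 × 81 / 16.94) ≈ 640.52.
Orders per year = D / Q* = 42,900 / 640.52 ≈ 66.977.

N ≈ 66.98 orders per year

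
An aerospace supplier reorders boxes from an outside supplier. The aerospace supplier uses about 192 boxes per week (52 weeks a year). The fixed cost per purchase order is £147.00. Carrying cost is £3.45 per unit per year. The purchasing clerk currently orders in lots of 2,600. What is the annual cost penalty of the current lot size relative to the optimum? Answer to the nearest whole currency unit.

Extra cost ≈ £1,867 per year

Annual demand D = 192 × 52 = 9,984.
EOQ = √(2DS/H) = √(2 × 9,984 × 147 / 3.45) ≈ 922.39.
Cost at Q* = (D/Q*)S + (Q*/2)H = √(2DSH) ≈ £3,182.26.
Cost at Q = 2,600: (9,984/2,600)×147 + (2,600/2)×3.45 = £564.48 + £4,485.00 = £5,049.48.
Excess = £5,049.48 − £3,182.26 = £1,867.22.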